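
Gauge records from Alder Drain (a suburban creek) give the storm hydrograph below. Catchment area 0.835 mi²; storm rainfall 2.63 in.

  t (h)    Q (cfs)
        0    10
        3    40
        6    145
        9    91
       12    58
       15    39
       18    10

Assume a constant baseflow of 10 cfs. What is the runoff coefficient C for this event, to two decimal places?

ΣQ_DR = 323.0 cfs; V = ΣQ_DR·Δt = 3.488 × 10^6 ft³.
Runoff depth d = V / A = 1.798 in.
C = d / P = 1.798 / 2.63 = 0.68.

C ≈ 0.68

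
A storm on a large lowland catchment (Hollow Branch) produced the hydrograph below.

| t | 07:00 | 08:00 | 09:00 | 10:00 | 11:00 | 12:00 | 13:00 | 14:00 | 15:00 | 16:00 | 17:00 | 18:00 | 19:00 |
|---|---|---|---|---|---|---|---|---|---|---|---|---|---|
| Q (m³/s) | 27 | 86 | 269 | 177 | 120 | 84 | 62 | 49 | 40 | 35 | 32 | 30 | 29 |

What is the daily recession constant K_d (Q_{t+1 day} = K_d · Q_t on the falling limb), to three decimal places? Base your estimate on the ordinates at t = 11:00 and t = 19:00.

Between t = 11:00 and t = 19:00 the flow falls from 120 to 29 m³/s over 8×1 h = 8 h.
Per-interval ratio K = (29/120)^(1/8) = 0.8373; K_d = K^(24/1) = 0.014.

K_d ≈ 0.014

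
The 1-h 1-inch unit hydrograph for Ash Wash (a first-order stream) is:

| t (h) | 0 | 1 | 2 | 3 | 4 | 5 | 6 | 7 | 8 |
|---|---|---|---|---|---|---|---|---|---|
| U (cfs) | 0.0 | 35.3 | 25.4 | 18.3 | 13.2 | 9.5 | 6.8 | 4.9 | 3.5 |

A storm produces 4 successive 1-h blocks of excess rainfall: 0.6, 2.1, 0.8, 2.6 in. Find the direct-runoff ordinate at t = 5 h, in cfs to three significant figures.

By discrete convolution, Q_j = Σ (P_i / 1 in) · U_{j−i}.
At t = 5 h (j=5): Q = (0.6/1)·9.5 + (2.1/1)·13.2 + (0.8/1)·18.3 + (2.6/1)·25.4 = 114 cfs.

Q ≈ 114 cfs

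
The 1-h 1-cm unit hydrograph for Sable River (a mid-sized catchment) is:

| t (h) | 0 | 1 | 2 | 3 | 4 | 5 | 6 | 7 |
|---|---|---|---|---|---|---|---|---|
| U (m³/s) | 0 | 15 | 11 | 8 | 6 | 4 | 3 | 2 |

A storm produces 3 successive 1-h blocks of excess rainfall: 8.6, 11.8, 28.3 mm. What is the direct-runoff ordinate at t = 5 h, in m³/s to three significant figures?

Q ≈ 33.2 m³/s

By discrete convolution, Q_j = Σ (P_i / 10 mm) · U_{j−i}.
At t = 5 h (j=5): Q = (8.6/10)·4 + (11.8/10)·6 + (28.3/10)·8 = 33.2 m³/s.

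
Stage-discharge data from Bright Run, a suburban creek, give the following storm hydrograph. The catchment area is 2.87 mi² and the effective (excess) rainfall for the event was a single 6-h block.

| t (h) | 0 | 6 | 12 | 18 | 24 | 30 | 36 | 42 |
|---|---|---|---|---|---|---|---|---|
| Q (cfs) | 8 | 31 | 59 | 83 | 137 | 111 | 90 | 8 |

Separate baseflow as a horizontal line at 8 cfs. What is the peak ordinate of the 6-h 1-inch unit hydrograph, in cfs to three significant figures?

Direct runoff: 0.0, 23.0, 51.0, 75.0, 129.0, 103.0, 82.0, 0.0 cfs; ΣQ_DR = 463.0 cfs, peak = 129.0 cfs.
Runoff depth d = ΣQ_DR·Δt / A = 463.0 × 21600 / (2.87 mi²) = 1.500 in.
The 1-inch UH is the DRH scaled by (1 in)/d, so U_p = 129.0 × 1/1.500 = 86.0 cfs.

U_p ≈ 86.0 cfs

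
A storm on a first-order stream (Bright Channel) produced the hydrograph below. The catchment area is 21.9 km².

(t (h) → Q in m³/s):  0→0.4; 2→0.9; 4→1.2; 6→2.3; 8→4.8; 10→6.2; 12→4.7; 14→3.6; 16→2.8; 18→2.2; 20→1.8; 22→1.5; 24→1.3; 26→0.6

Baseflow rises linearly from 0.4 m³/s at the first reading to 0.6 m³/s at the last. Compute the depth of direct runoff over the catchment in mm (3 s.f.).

d ≈ 8.98 mm

Direct runoff: 0.00, 0.48, 0.77, 1.85, 4.34, 5.72, 4.21, 3.09, 2.28, 1.66, 1.25, 0.93, 0.72, 0.00 m³/s; ΣQ_DR = 27.30 m³/s.
V = ΣQ_DR · Δt = 27.30 × 7200 s = 1.966 × 10^5 m³.
Over A = 21.9 km², depth = V / A = 8.98 mm.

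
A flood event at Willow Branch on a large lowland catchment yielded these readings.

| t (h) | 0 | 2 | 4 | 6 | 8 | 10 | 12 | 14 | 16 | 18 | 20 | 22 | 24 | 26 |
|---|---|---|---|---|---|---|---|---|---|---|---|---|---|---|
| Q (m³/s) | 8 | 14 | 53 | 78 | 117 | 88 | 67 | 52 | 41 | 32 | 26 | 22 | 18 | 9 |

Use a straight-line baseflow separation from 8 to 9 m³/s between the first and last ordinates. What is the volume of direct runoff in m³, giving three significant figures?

V ≈ 3.64 × 10^6 m³

Direct-runoff ordinates (Q − Q_b): 0.00, 5.92, 44.85, 69.77, 108.69, 79.62, 58.54, 43.46, 32.38, 23.31, 17.23, 13.15, 9.08, 0.00 m³/s.
ΣQ_DR = 506.0 m³/s.
With Δt = 2 h = 7200 s, V = ΣQ_DR · Δt = 506.0 × 7200 = 3.64 × 10^6 m³.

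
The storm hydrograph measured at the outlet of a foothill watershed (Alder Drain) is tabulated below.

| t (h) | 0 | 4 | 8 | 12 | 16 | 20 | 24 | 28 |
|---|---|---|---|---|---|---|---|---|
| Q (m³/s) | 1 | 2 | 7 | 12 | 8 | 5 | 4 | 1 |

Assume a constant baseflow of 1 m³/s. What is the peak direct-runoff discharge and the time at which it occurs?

Subtracting baseflow gives direct-runoff ordinates: 0.0, 1.0, 6.0, 11.0, 7.0, 4.0, 3.0, 0.0 m³/s.
The maximum is 11.0 m³/s, occurring at the reading for t = 12 h.

Q_p = 11.0 m³/s at t = 12 h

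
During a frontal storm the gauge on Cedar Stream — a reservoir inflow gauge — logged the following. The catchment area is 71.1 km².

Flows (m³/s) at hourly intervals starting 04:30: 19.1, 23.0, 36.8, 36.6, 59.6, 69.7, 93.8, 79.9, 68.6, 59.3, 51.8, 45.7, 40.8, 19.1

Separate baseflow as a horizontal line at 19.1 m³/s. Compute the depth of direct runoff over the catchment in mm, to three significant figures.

d ≈ 22.1 mm

Direct runoff: 0.0, 3.9, 17.7, 17.5, 40.5, 50.6, 74.7, 60.8, 49.5, 40.2, 32.7, 26.6, 21.7, 0.0 m³/s; ΣQ_DR = 436.4 m³/s.
V = ΣQ_DR · Δt = 436.4 × 3600 s = 1.571 × 10^6 m³.
Over A = 71.1 km², depth = V / A = 22.1 mm.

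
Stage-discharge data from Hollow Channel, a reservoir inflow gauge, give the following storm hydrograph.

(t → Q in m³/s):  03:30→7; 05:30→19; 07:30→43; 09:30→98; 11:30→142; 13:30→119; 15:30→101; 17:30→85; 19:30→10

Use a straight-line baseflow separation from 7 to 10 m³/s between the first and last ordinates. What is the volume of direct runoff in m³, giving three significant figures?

Direct-runoff ordinates (Q − Q_b): 0.00, 11.62, 35.25, 89.88, 133.50, 110.12, 91.75, 75.38, 0.00 m³/s.
ΣQ_DR = 547.5 m³/s.
With Δt = 2 h = 7200 s, V = ΣQ_DR · Δt = 547.5 × 7200 = 3.94 × 10^6 m³.

V ≈ 3.94 × 10^6 m³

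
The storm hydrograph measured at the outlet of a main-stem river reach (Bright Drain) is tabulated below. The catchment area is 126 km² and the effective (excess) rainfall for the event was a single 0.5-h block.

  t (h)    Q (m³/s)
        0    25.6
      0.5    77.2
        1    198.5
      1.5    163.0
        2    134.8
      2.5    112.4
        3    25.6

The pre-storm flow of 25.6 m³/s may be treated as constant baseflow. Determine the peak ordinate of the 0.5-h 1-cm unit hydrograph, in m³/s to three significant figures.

Direct runoff: 0.0, 51.6, 172.9, 137.4, 109.2, 86.8, 0.0 m³/s; ΣQ_DR = 557.9 m³/s, peak = 172.9 m³/s.
Runoff depth d = ΣQ_DR·Δt / A = 557.9 × 1800 / (126 km²) = 7.970 mm.
The 1-cm UH is the DRH scaled by (10 mm)/d, so U_p = 172.9 × 10/7.970 = 217 m³/s.

U_p ≈ 217 m³/s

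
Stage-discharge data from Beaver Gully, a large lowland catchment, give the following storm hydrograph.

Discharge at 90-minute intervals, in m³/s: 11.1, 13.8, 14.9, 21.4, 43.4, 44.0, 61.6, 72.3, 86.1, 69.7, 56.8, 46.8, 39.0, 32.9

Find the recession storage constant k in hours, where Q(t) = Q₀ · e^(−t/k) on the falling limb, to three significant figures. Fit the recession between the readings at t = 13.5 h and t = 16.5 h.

On the falling limb, Q drops from 69.7 to 46.8 m³/s between t = 13.5 h and t = 16.5 h (Δt = 3 h).
k = −Δt / ln(Q₂/Q₁) = −3 / ln(46.8/69.7) = 7.53 h.

k ≈ 7.53 h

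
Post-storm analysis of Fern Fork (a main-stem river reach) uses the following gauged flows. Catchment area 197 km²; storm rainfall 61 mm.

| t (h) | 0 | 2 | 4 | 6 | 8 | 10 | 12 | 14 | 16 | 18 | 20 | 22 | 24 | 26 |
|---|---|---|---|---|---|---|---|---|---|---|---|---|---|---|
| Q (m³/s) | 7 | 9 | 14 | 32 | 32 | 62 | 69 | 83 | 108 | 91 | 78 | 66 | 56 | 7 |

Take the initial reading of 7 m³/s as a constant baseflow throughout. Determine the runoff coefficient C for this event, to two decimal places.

C ≈ 0.37

ΣQ_DR = 616.0 m³/s; V = ΣQ_DR·Δt = 4.435 × 10^6 m³.
Runoff depth d = V / A = 22.51 mm.
C = d / P = 22.51 / 61 = 0.37.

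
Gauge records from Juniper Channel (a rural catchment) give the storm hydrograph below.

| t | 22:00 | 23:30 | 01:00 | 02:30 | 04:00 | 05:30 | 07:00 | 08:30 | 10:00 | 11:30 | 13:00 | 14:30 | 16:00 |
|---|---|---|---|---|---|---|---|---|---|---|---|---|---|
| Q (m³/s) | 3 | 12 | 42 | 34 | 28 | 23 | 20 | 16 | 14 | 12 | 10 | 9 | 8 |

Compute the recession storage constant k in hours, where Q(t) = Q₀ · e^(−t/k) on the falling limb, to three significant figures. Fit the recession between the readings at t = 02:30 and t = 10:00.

k ≈ 8.45 h

On the falling limb, Q drops from 34 to 14 m³/s between t = 02:30 and t = 10:00 (Δt = 7.5 h).
k = −Δt / ln(Q₂/Q₁) = −7.5 / ln(14/34) = 8.45 h.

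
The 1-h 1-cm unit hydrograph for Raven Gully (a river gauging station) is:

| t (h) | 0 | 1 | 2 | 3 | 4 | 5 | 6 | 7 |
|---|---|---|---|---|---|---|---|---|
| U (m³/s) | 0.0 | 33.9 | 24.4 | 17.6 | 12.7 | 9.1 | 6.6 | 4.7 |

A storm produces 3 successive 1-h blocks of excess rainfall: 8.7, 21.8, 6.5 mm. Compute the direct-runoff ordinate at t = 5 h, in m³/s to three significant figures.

Q ≈ 47.0 m³/s

By discrete convolution, Q_j = Σ (P_i / 10 mm) · U_{j−i}.
At t = 5 h (j=5): Q = (8.7/10)·9.1 + (21.8/10)·12.7 + (6.5/10)·17.6 = 47.0 m³/s.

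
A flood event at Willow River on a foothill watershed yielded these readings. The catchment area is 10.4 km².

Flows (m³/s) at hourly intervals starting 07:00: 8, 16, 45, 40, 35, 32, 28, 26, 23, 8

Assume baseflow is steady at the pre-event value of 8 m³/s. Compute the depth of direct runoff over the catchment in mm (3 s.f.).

d ≈ 62.7 mm

Direct runoff: 0.0, 8.0, 37.0, 32.0, 27.0, 24.0, 20.0, 18.0, 15.0, 0.0 m³/s; ΣQ_DR = 181.0 m³/s.
V = ΣQ_DR · Δt = 181.0 × 3600 s = 6.516 × 10^5 m³.
Over A = 10.4 km², depth = V / A = 62.7 mm.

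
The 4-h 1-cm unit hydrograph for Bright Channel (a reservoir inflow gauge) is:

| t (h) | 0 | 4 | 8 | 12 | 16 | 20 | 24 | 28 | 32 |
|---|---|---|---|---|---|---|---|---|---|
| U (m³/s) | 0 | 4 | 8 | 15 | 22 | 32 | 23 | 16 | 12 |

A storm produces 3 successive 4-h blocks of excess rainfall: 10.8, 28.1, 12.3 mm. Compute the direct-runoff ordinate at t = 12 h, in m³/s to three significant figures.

Q ≈ 43.6 m³/s

By discrete convolution, Q_j = Σ (P_i / 10 mm) · U_{j−i}.
At t = 12 h (j=3): Q = (10.8/10)·15 + (28.1/10)·8 + (12.3/10)·4 = 43.6 m³/s.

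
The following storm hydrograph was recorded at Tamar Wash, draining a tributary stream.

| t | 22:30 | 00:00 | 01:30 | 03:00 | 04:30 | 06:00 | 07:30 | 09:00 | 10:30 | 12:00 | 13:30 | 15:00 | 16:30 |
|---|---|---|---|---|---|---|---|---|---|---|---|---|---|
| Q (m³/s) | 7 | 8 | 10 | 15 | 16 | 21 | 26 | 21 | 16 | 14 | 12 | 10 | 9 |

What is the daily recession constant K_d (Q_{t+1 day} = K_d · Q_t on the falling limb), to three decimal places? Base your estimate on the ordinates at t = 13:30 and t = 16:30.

Between t = 13:30 and t = 16:30 the flow falls from 12 to 9 m³/s over 2×1.5 h = 3 h.
Per-interval ratio K = (9/12)^(1/2) = 0.8660; K_d = K^(24/1.5) = 0.100.

K_d ≈ 0.100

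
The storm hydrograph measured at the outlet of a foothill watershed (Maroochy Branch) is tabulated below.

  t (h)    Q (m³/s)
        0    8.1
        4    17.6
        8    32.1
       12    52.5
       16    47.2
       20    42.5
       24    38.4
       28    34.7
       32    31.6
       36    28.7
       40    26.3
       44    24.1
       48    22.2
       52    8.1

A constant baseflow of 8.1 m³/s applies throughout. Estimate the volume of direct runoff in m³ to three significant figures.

V ≈ 4.33 × 10^6 m³

Direct-runoff ordinates (Q − Q_b): 0.0, 9.5, 24.0, 44.4, 39.1, 34.4, 30.3, 26.6, 23.5, 20.6, 18.2, 16.0, 14.1, 0.0 m³/s.
ΣQ_DR = 300.7 m³/s.
With Δt = 4 h = 14400 s, V = ΣQ_DR · Δt = 300.7 × 14400 = 4.33 × 10^6 m³.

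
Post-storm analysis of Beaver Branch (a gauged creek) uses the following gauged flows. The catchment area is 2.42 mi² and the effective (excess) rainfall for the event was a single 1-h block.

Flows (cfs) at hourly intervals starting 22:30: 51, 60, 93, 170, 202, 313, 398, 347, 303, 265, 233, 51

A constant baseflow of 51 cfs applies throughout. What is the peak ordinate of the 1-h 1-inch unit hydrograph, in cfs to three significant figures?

Direct runoff: 0.0, 9.0, 42.0, 119.0, 151.0, 262.0, 347.0, 296.0, 252.0, 214.0, 182.0, 0.0 cfs; ΣQ_DR = 1874 cfs, peak = 347.0 cfs.
Runoff depth d = ΣQ_DR·Δt / A = 1874 × 3600 / (2.42 mi²) = 1.200 in.
The 1-inch UH is the DRH scaled by (1 in)/d, so U_p = 347.0 × 1/1.200 = 289 cfs.

U_p ≈ 289 cfs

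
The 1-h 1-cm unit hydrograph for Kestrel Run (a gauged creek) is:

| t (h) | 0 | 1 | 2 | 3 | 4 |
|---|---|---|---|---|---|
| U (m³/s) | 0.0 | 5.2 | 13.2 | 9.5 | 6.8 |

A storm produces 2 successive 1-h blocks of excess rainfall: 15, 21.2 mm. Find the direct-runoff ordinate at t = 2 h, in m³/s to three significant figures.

Q ≈ 30.8 m³/s

By discrete convolution, Q_j = Σ (P_i / 10 mm) · U_{j−i}.
At t = 2 h (j=2): Q = (15/10)·13.2 + (21.2/10)·5.2 = 30.8 m³/s.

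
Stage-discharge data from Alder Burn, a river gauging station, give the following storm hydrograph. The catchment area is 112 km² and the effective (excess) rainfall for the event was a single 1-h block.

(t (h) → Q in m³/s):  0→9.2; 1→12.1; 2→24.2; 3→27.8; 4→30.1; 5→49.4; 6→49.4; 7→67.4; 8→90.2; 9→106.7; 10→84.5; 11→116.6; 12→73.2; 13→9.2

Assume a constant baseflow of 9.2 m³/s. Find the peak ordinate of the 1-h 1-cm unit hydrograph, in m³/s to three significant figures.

Direct runoff: 0.0, 2.9, 15.0, 18.6, 20.9, 40.2, 40.2, 58.2, 81.0, 97.5, 75.3, 107.4, 64.0, 0.0 m³/s; ΣQ_DR = 621.2 m³/s, peak = 107.4 m³/s.
Runoff depth d = ΣQ_DR·Δt / A = 621.2 × 3600 / (112 km²) = 19.97 mm.
The 1-cm UH is the DRH scaled by (10 mm)/d, so U_p = 107.4 × 10/19.97 = 53.8 m³/s.

U_p ≈ 53.8 m³/s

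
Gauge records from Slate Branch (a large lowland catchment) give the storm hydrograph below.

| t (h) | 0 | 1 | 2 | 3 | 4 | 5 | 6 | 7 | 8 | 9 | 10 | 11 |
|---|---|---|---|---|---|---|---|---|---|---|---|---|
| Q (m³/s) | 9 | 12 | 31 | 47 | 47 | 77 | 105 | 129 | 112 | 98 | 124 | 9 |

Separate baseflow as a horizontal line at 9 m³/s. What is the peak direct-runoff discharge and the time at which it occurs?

Subtracting baseflow gives direct-runoff ordinates: 0.0, 3.0, 22.0, 38.0, 38.0, 68.0, 96.0, 120.0, 103.0, 89.0, 115.0, 0.0 m³/s.
The maximum is 120.0 m³/s, occurring at the reading for t = 7 h.

Q_p = 120.0 m³/s at t = 7 h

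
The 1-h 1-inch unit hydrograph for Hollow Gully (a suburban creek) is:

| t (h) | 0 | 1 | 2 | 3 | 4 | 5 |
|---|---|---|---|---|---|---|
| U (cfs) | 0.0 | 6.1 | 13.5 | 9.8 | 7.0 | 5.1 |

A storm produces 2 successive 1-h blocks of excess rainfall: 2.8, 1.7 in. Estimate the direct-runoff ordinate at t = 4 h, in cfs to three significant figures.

By discrete convolution, Q_j = Σ (P_i / 1 in) · U_{j−i}.
At t = 4 h (j=4): Q = (2.8/1)·7.0 + (1.7/1)·9.8 = 36.3 cfs.

Q ≈ 36.3 cfs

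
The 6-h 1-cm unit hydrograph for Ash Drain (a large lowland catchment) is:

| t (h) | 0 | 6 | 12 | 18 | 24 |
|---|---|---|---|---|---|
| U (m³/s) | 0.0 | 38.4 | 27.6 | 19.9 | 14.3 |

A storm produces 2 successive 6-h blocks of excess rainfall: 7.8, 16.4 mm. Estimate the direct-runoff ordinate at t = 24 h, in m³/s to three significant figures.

Q ≈ 43.8 m³/s

By discrete convolution, Q_j = Σ (P_i / 10 mm) · U_{j−i}.
At t = 24 h (j=4): Q = (7.8/10)·14.3 + (16.4/10)·19.9 = 43.8 m³/s.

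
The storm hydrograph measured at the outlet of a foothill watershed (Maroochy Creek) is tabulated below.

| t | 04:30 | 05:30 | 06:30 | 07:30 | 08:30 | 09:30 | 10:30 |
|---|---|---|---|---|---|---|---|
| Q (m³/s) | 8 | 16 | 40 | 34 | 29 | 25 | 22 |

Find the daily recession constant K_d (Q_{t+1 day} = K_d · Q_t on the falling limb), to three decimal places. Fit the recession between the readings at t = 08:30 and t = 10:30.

K_d ≈ 0.036

Between t = 08:30 and t = 10:30 the flow falls from 29 to 22 m³/s over 2×1 h = 2 h.
Per-interval ratio K = (22/29)^(1/2) = 0.8710; K_d = K^(24/1) = 0.036.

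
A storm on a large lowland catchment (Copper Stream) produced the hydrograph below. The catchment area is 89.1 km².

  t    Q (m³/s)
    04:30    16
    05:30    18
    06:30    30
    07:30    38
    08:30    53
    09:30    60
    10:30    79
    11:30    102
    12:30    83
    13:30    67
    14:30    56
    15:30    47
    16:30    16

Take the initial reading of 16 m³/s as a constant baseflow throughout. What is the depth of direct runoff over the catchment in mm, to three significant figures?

d ≈ 18.5 mm

Direct runoff: 0.0, 2.0, 14.0, 22.0, 37.0, 44.0, 63.0, 86.0, 67.0, 51.0, 40.0, 31.0, 0.0 m³/s; ΣQ_DR = 457.0 m³/s.
V = ΣQ_DR · Δt = 457.0 × 3600 s = 1.645 × 10^6 m³.
Over A = 89.1 km², depth = V / A = 18.5 mm.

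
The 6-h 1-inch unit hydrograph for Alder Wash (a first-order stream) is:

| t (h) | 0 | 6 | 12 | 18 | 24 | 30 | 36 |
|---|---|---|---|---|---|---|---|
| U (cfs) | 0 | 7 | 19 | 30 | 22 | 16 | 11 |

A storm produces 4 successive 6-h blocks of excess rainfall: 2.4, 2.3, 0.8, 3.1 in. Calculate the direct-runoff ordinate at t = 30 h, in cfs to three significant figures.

Q ≈ 172 cfs

By discrete convolution, Q_j = Σ (P_i / 1 in) · U_{j−i}.
At t = 30 h (j=5): Q = (2.4/1)·16 + (2.3/1)·22 + (0.8/1)·30 + (3.1/1)·19 = 172 cfs.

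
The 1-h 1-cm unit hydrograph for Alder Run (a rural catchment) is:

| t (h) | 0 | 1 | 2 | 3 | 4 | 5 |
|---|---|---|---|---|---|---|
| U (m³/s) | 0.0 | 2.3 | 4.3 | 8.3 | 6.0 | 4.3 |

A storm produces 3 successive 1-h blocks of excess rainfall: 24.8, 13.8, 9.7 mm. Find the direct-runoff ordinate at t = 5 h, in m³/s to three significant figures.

By discrete convolution, Q_j = Σ (P_i / 10 mm) · U_{j−i}.
At t = 5 h (j=5): Q = (24.8/10)·4.3 + (13.8/10)·6.0 + (9.7/10)·8.3 = 27.0 m³/s.

Q ≈ 27.0 m³/s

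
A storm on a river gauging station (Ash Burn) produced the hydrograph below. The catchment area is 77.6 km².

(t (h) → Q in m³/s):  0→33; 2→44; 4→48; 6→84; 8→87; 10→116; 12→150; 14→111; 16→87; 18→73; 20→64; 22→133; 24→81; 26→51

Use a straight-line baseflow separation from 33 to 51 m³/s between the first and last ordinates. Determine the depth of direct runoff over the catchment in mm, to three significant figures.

d ≈ 53.3 mm

Direct runoff: 0.00, 9.62, 12.23, 46.85, 48.46, 76.08, 108.69, 68.31, 42.92, 27.54, 17.15, 84.77, 31.38, 0.00 m³/s; ΣQ_DR = 574.0 m³/s.
V = ΣQ_DR · Δt = 574.0 × 7200 s = 4.133 × 10^6 m³.
Over A = 77.6 km², depth = V / A = 53.3 mm.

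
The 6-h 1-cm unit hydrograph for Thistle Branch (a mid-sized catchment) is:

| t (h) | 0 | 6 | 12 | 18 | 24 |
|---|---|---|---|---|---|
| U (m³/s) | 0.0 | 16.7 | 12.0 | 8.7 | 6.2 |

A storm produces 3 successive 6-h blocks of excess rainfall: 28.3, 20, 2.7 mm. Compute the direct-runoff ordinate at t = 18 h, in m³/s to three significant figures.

By discrete convolution, Q_j = Σ (P_i / 10 mm) · U_{j−i}.
At t = 18 h (j=3): Q = (28.3/10)·8.7 + (20/10)·12.0 + (2.7/10)·16.7 = 53.1 m³/s.

Q ≈ 53.1 m³/s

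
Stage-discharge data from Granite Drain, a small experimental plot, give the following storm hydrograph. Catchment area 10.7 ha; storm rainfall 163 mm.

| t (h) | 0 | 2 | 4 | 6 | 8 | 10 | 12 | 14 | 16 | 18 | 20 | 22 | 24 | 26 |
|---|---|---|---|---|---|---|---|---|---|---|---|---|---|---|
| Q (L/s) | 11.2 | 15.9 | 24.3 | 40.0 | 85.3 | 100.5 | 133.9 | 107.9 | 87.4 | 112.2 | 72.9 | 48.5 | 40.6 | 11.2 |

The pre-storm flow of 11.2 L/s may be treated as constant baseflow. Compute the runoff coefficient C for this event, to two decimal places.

ΣQ_DR = 735.0 L/s; V = ΣQ_DR·Δt = 5.292 × 10^6 L.
Runoff depth d = V / A = 49.46 mm.
C = d / P = 49.46 / 163 = 0.30.

C ≈ 0.30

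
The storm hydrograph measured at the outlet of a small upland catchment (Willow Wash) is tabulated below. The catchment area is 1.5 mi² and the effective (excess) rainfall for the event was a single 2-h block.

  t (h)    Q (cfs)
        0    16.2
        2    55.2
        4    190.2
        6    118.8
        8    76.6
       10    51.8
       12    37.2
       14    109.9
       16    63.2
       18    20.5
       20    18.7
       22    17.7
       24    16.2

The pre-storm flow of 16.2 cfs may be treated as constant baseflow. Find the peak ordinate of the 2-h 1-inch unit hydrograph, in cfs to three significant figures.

Direct runoff: 0.0, 39.0, 174.0, 102.6, 60.4, 35.6, 21.0, 93.7, 47.0, 4.3, 2.5, 1.5, 0.0 cfs; ΣQ_DR = 581.6 cfs, peak = 174.0 cfs.
Runoff depth d = ΣQ_DR·Δt / A = 581.6 × 7200 / (1.5 mi²) = 1.202 in.
The 1-inch UH is the DRH scaled by (1 in)/d, so U_p = 174.0 × 1/1.202 = 145 cfs.

U_p ≈ 145 cfs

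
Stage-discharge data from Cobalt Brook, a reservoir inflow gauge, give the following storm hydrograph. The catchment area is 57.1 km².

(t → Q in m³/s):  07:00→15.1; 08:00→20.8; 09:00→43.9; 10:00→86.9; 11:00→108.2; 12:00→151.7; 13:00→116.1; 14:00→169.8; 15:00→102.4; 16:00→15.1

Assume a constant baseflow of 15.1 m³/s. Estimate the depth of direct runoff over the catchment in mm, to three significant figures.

d ≈ 42.8 mm

Direct runoff: 0.0, 5.7, 28.8, 71.8, 93.1, 136.6, 101.0, 154.7, 87.3, 0.0 m³/s; ΣQ_DR = 679.0 m³/s.
V = ΣQ_DR · Δt = 679.0 × 3600 s = 2.444 × 10^6 m³.
Over A = 57.1 km², depth = V / A = 42.8 mm.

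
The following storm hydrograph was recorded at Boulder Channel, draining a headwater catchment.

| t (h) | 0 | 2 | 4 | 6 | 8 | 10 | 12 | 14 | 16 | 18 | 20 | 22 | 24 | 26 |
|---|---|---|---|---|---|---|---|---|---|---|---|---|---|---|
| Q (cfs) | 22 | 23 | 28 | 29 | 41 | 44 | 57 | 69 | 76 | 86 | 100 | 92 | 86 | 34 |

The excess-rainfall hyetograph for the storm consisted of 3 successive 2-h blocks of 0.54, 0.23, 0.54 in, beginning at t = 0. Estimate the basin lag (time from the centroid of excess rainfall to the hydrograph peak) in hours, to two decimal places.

t_L ≈ 17.00 h

Centroid of excess rainfall: t_c = Σ P_i·t̄_i / ΣP_i = 3.0000 h (block centres at 1, 3, 5 h).
Hydrograph peak occurs at t = 20 h, so basin lag t_L = 20 − 3.0000 = 17.00 h.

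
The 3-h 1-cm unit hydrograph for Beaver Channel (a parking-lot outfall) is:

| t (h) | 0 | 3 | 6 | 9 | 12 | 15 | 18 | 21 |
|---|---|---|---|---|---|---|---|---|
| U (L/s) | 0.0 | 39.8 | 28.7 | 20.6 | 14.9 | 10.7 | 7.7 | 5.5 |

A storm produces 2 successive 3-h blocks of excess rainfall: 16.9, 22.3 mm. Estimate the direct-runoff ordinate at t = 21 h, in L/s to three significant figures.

Q ≈ 26.5 L/s

By discrete convolution, Q_j = Σ (P_i / 10 mm) · U_{j−i}.
At t = 21 h (j=7): Q = (16.9/10)·5.5 + (22.3/10)·7.7 = 26.5 L/s.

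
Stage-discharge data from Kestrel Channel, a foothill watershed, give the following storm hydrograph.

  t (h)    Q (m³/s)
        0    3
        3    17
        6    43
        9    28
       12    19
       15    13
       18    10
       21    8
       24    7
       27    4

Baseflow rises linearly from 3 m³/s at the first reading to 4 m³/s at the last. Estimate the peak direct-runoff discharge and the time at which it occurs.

Q_p = 39.78 m³/s at t = 6 h

Subtracting baseflow gives direct-runoff ordinates: 0.00, 13.89, 39.78, 24.67, 15.56, 9.44, 6.33, 4.22, 3.11, 0.00 m³/s.
The maximum is 39.78 m³/s, occurring at the reading for t = 6 h.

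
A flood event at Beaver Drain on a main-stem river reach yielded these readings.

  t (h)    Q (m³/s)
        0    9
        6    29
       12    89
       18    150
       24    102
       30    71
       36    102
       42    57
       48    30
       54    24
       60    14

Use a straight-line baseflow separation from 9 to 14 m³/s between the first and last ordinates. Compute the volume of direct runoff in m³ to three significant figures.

V ≈ 1.19 × 10^7 m³

Direct-runoff ordinates (Q − Q_b): 0.00, 19.50, 79.00, 139.50, 91.00, 59.50, 90.00, 44.50, 17.00, 10.50, 0.00 m³/s.
ΣQ_DR = 550.5 m³/s.
With Δt = 6 h = 21600 s, V = ΣQ_DR · Δt = 550.5 × 21600 = 1.19 × 10^7 m³.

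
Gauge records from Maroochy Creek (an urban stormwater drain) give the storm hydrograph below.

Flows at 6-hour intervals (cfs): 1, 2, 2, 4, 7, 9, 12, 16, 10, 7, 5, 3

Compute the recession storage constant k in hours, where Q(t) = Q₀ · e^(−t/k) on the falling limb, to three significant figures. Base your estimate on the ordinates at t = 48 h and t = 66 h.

On the falling limb, Q drops from 10 to 3 cfs between t = 48 h and t = 66 h (Δt = 18 h).
k = −Δt / ln(Q₂/Q₁) = −18 / ln(3/10) = 15.0 h.

k ≈ 15.0 h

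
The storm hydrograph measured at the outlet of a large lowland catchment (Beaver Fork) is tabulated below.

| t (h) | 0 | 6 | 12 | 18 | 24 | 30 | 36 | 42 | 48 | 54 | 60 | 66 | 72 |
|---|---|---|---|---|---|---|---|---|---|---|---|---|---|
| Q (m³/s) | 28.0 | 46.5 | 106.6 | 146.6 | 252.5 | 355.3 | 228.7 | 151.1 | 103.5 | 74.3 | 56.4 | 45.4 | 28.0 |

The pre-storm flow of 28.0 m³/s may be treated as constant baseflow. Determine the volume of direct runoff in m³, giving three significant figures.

Direct-runoff ordinates (Q − Q_b): 0.0, 18.5, 78.6, 118.6, 224.5, 327.3, 200.7, 123.1, 75.5, 46.3, 28.4, 17.4, 0.0 m³/s.
ΣQ_DR = 1259 m³/s.
With Δt = 6 h = 21600 s, V = ΣQ_DR · Δt = 1259 × 21600 = 2.72 × 10^7 m³.

V ≈ 2.72 × 10^7 m³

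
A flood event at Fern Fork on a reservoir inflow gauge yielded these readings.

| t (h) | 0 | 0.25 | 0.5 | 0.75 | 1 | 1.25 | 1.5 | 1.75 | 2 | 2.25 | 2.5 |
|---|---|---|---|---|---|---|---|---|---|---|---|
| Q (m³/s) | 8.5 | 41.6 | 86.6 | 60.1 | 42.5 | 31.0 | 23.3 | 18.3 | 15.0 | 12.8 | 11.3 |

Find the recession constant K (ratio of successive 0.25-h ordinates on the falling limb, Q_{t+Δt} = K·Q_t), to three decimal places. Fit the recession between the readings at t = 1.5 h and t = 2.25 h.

Using the recession-limb readings at t = 1.5 h and t = 2.25 h: Q falls from 23.3 to 12.8 m³/s over 3 intervals.
K = (Q₂/Q₁)^(1/3) = (12.8/23.3)^(1/3) = 0.819.

K ≈ 0.819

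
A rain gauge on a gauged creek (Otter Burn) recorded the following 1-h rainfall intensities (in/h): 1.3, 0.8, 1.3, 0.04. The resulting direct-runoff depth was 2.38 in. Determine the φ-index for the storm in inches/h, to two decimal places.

Only the 3 blocks with intensity above φ contribute runoff: 1.3, 0.8, 1.3 in/h.
Σ(I−φ)·Δt = d  ⇒  (1.3+0.8+1.3 − 3φ)·1 = 2.38
φ = (3.400 − 2.38/1) / 3 = 0.34 in/h.

φ ≈ 0.34 in/h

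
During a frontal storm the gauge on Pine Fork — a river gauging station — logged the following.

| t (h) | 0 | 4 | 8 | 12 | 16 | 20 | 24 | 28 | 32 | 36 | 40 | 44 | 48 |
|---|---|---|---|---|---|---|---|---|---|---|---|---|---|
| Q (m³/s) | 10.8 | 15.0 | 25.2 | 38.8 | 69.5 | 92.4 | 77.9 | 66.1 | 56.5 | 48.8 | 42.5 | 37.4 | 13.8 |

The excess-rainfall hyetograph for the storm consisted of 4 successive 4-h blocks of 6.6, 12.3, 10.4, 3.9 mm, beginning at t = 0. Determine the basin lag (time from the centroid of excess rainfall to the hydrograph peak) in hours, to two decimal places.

Centroid of excess rainfall: t_c = Σ P_i·t̄_i / ΣP_i = 7.3976 h (block centres at 2, 6, 10, 14 h).
Hydrograph peak occurs at t = 20 h, so basin lag t_L = 20 − 7.3976 = 12.60 h.

t_L ≈ 12.60 h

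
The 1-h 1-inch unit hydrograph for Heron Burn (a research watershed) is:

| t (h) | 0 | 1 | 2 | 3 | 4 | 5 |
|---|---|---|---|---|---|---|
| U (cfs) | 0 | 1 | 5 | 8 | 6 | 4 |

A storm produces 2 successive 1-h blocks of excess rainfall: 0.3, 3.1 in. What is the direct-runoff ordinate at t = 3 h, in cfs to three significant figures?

By discrete convolution, Q_j = Σ (P_i / 1 in) · U_{j−i}.
At t = 3 h (j=3): Q = (0.3/1)·8 + (3.1/1)·5 = 17.9 cfs.

Q ≈ 17.9 cfs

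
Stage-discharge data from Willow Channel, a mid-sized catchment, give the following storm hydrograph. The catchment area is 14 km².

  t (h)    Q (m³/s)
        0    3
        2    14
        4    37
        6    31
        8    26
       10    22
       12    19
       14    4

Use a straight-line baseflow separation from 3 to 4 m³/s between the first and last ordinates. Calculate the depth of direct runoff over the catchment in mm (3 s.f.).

d ≈ 65.8 mm

Direct runoff: 0.00, 10.86, 33.71, 27.57, 22.43, 18.29, 15.14, 0.00 m³/s; ΣQ_DR = 128.0 m³/s.
V = ΣQ_DR · Δt = 128.0 × 7200 s = 9.216 × 10^5 m³.
Over A = 14 km², depth = V / A = 65.8 mm.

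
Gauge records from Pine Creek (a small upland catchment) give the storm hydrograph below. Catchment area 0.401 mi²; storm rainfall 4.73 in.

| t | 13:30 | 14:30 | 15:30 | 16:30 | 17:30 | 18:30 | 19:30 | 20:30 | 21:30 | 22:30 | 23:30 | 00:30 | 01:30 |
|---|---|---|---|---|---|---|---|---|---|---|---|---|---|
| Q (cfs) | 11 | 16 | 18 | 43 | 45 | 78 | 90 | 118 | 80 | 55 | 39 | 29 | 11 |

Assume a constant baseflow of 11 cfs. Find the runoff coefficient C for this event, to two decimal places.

ΣQ_DR = 490.0 cfs; V = ΣQ_DR·Δt = 1.764 × 10^6 ft³.
Runoff depth d = V / A = 1.894 in.
C = d / P = 1.894 / 4.73 = 0.40.

C ≈ 0.40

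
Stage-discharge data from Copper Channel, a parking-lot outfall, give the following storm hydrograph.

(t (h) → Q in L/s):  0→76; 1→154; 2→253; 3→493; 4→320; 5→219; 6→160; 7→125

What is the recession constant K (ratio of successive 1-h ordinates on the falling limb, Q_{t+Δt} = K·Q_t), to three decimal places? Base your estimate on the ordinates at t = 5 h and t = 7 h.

Using the recession-limb readings at t = 5 h and t = 7 h: Q falls from 219 to 125 L/s over 2 intervals.
K = (Q₂/Q₁)^(1/2) = (125/219)^(1/2) = 0.755.

K ≈ 0.755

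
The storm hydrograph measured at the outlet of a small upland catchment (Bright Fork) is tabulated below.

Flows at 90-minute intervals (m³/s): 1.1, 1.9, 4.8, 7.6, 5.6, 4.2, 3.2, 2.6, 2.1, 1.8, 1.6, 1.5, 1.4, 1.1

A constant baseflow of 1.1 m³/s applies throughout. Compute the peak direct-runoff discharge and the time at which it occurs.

Q_p = 6.5 m³/s at t = 4.5 h

Subtracting baseflow gives direct-runoff ordinates: 0.0, 0.8, 3.7, 6.5, 4.5, 3.1, 2.1, 1.5, 1.0, 0.7, 0.5, 0.4, 0.3, 0.0 m³/s.
The maximum is 6.5 m³/s, occurring at the reading for t = 4.5 h.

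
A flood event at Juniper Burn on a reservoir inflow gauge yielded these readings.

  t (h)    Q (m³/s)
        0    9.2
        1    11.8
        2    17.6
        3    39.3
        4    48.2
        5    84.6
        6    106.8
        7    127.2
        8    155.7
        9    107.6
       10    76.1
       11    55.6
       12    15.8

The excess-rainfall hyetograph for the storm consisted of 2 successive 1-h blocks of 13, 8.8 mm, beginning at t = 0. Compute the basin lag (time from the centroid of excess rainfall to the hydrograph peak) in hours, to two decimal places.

Centroid of excess rainfall: t_c = Σ P_i·t̄_i / ΣP_i = 0.9037 h (block centres at 0.5, 1.5 h).
Hydrograph peak occurs at t = 8 h, so basin lag t_L = 8 − 0.9037 = 7.10 h.

t_L ≈ 7.10 h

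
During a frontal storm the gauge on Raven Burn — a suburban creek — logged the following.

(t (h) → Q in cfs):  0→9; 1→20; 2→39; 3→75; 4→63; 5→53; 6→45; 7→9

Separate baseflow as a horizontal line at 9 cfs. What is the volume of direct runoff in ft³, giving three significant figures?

Direct-runoff ordinates (Q − Q_b): 0.0, 11.0, 30.0, 66.0, 54.0, 44.0, 36.0, 0.0 cfs.
ΣQ_DR = 241.0 cfs.
With Δt = 1 h = 3600 s, V = ΣQ_DR · Δt = 241.0 × 3600 = 8.68 × 10^5 ft³.

V ≈ 8.68 × 10^5 ft³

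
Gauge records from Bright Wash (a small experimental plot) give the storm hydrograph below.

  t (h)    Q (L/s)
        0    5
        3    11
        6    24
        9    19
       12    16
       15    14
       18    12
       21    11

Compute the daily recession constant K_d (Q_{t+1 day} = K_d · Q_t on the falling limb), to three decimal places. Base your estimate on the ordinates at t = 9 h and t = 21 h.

Between t = 9 h and t = 21 h the flow falls from 19 to 11 L/s over 4×3 h = 12 h.
Per-interval ratio K = (11/19)^(1/4) = 0.8723; K_d = K^(24/3) = 0.335.

K_d ≈ 0.335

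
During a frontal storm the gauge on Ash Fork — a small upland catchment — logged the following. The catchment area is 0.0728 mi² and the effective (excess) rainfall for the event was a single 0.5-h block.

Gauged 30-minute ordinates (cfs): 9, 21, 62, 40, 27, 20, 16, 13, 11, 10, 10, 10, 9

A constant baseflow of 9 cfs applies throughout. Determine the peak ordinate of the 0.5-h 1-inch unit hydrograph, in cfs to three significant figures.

U_p ≈ 35.3 cfs

Direct runoff: 0.0, 12.0, 53.0, 31.0, 18.0, 11.0, 7.0, 4.0, 2.0, 1.0, 1.0, 1.0, 0.0 cfs; ΣQ_DR = 141.0 cfs, peak = 53.0 cfs.
Runoff depth d = ΣQ_DR·Δt / A = 141.0 × 1800 / (0.0728 mi²) = 1.501 in.
The 1-inch UH is the DRH scaled by (1 in)/d, so U_p = 53.0 × 1/1.501 = 35.3 cfs.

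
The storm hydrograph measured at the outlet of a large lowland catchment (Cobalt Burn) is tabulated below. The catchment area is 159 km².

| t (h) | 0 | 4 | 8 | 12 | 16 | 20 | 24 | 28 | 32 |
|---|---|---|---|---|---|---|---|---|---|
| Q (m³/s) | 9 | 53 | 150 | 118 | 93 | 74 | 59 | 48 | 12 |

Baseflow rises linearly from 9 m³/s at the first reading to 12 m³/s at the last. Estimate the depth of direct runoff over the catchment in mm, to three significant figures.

Direct runoff: 0.00, 43.62, 140.25, 107.88, 82.50, 63.12, 47.75, 36.38, 0.00 m³/s; ΣQ_DR = 521.5 m³/s.
V = ΣQ_DR · Δt = 521.5 × 14400 s = 7.510 × 10^6 m³.
Over A = 159 km², depth = V / A = 47.2 mm.

d ≈ 47.2 mm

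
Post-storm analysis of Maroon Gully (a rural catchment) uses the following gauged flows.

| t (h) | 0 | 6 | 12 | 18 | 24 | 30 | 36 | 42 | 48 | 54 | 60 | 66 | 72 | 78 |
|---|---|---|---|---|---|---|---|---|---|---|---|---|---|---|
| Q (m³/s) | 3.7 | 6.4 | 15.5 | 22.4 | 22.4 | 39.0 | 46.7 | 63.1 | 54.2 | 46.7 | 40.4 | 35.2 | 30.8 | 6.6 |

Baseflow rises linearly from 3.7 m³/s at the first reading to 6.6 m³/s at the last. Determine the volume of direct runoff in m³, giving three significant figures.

V ≈ 7.80 × 10^6 m³

Direct-runoff ordinates (Q − Q_b): 0.00, 2.48, 11.35, 18.03, 17.81, 34.18, 41.66, 57.84, 48.72, 40.99, 34.47, 29.05, 24.42, 0.00 m³/s.
ΣQ_DR = 361.0 m³/s.
With Δt = 6 h = 21600 s, V = ΣQ_DR · Δt = 361.0 × 21600 = 7.80 × 10^6 m³.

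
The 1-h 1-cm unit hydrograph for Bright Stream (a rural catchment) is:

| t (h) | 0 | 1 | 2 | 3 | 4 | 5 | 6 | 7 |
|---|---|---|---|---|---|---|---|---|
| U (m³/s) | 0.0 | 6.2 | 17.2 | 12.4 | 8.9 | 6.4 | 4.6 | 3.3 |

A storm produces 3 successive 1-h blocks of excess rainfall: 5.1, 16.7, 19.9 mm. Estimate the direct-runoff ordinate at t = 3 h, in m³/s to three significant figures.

By discrete convolution, Q_j = Σ (P_i / 10 mm) · U_{j−i}.
At t = 3 h (j=3): Q = (5.1/10)·12.4 + (16.7/10)·17.2 + (19.9/10)·6.2 = 47.4 m³/s.

Q ≈ 47.4 m³/s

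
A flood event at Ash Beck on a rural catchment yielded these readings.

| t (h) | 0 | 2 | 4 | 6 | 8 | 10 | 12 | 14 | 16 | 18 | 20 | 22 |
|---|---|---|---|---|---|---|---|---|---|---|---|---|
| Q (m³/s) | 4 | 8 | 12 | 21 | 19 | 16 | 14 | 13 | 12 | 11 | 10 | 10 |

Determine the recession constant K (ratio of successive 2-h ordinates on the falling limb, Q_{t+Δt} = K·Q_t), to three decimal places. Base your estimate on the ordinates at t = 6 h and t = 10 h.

K ≈ 0.873

Using the recession-limb readings at t = 6 h and t = 10 h: Q falls from 21 to 16 m³/s over 2 intervals.
K = (Q₂/Q₁)^(1/2) = (16/21)^(1/2) = 0.873.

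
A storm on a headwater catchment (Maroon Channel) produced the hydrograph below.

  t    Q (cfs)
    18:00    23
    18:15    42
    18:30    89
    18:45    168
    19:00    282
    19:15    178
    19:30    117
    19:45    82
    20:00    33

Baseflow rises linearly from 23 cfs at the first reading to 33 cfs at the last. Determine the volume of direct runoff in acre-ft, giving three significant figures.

Direct-runoff ordinates (Q − Q_b): 0.00, 17.75, 63.50, 141.25, 254.00, 148.75, 86.50, 50.25, 0.00 cfs.
ΣQ_DR = 762.0 cfs.
With Δt = 0.25 h = 900 s, V = ΣQ_DR · Δt = 762.0 × 900 = 6.86 × 10^5 ft³ = 15.7 acre-ft.

V ≈ 15.7 acre-ft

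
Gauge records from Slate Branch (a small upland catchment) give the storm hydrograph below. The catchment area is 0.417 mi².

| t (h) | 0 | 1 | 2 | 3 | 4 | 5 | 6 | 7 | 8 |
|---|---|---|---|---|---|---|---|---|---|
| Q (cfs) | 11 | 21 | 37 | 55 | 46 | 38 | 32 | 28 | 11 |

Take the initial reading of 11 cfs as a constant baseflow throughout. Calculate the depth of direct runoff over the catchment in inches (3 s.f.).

d ≈ 0.669 in

Direct runoff: 0.0, 10.0, 26.0, 44.0, 35.0, 27.0, 21.0, 17.0, 0.0 cfs; ΣQ_DR = 180.0 cfs.
V = ΣQ_DR · Δt = 180.0 × 3600 s = 6.480 × 10^5 ft³.
Over A = 0.417 mi², depth = V / A = 0.669 in.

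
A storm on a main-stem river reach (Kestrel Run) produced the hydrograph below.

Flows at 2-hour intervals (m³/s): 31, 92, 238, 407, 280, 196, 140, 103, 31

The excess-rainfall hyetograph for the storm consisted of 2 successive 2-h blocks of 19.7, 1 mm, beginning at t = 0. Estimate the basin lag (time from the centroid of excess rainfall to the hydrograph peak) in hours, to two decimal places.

t_L ≈ 4.90 h

Centroid of excess rainfall: t_c = Σ P_i·t̄_i / ΣP_i = 1.0966 h (block centres at 1, 3 h).
Hydrograph peak occurs at t = 6 h, so basin lag t_L = 6 − 1.0966 = 4.90 h.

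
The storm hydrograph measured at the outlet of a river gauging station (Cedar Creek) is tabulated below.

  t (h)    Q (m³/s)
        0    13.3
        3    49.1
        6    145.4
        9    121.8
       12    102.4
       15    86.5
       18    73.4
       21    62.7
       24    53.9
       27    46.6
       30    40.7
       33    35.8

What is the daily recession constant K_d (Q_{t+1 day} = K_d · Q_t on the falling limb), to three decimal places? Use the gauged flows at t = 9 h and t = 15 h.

Between t = 9 h and t = 15 h the flow falls from 121.8 to 86.5 m³/s over 2×3 h = 6 h.
Per-interval ratio K = (86.5/121.8)^(1/2) = 0.8427; K_d = K^(24/3) = 0.254.

K_d ≈ 0.254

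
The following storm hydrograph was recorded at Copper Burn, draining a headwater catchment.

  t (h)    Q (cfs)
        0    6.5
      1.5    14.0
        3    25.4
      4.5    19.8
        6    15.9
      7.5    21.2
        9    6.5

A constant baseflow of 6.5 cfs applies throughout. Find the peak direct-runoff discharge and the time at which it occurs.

Q_p = 18.9 cfs at t = 3 h

Subtracting baseflow gives direct-runoff ordinates: 0.0, 7.5, 18.9, 13.3, 9.4, 14.7, 0.0 cfs.
The maximum is 18.9 cfs, occurring at the reading for t = 3 h.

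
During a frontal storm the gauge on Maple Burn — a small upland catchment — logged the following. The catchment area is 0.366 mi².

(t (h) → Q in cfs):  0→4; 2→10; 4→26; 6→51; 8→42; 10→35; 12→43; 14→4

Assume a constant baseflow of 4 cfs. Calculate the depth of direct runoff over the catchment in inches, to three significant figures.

Direct runoff: 0.0, 6.0, 22.0, 47.0, 38.0, 31.0, 39.0, 0.0 cfs; ΣQ_DR = 183.0 cfs.
V = ΣQ_DR · Δt = 183.0 × 7200 s = 1.318 × 10^6 ft³.
Over A = 0.366 mi², depth = V / A = 1.55 in.

d ≈ 1.55 in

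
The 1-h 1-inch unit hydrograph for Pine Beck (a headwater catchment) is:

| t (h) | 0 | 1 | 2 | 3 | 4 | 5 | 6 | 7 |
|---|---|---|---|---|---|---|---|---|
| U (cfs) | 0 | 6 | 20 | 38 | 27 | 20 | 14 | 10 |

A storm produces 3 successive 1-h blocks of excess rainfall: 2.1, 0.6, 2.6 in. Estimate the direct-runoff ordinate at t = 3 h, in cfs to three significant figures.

By discrete convolution, Q_j = Σ (P_i / 1 in) · U_{j−i}.
At t = 3 h (j=3): Q = (2.1/1)·38 + (0.6/1)·20 + (2.6/1)·6 = 107 cfs.

Q ≈ 107 cfs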